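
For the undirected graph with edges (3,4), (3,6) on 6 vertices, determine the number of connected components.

Step 1: Build adjacency list from edges:
  1: (none)
  2: (none)
  3: 4, 6
  4: 3
  5: (none)
  6: 3

Step 2: Run BFS/DFS from vertex 1:
  Visited: {1}
  Reached 1 of 6 vertices

Step 3: Only 1 of 6 vertices reached. Graph is disconnected.
Connected components: {1}, {2}, {3, 4, 6}, {5}
Number of connected components: 4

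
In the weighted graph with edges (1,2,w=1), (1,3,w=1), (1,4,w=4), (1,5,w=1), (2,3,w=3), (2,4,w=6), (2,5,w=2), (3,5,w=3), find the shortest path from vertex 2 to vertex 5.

Step 1: Build adjacency list with weights:
  1: 2(w=1), 3(w=1), 4(w=4), 5(w=1)
  2: 1(w=1), 3(w=3), 4(w=6), 5(w=2)
  3: 1(w=1), 2(w=3), 5(w=3)
  4: 1(w=4), 2(w=6)
  5: 1(w=1), 2(w=2), 3(w=3)

Step 2: Apply Dijkstra's algorithm from vertex 2:
  Visit vertex 2 (distance=0)
    Update dist[1] = 1
    Update dist[3] = 3
    Update dist[4] = 6
    Update dist[5] = 2
  Visit vertex 1 (distance=1)
    Update dist[3] = 2
    Update dist[4] = 5
  Visit vertex 3 (distance=2)
  Visit vertex 5 (distance=2)

Step 3: Shortest path: 2 -> 5
Total weight: 2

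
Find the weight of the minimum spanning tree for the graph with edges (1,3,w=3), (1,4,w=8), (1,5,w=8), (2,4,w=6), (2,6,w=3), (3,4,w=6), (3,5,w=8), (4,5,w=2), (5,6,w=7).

Apply Kruskal's algorithm (sort edges by weight, add if no cycle):

Sorted edges by weight:
  (4,5) w=2
  (1,3) w=3
  (2,6) w=3
  (2,4) w=6
  (3,4) w=6
  (5,6) w=7
  (1,5) w=8
  (1,4) w=8
  (3,5) w=8

Add edge (4,5) w=2 -- no cycle. Running total: 2
Add edge (1,3) w=3 -- no cycle. Running total: 5
Add edge (2,6) w=3 -- no cycle. Running total: 8
Add edge (2,4) w=6 -- no cycle. Running total: 14
Add edge (3,4) w=6 -- no cycle. Running total: 20

MST edges: (4,5,w=2), (1,3,w=3), (2,6,w=3), (2,4,w=6), (3,4,w=6)
Total MST weight: 2 + 3 + 3 + 6 + 6 = 20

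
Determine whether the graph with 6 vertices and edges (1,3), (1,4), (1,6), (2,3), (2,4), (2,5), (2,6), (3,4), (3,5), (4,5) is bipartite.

Step 1: Attempt 2-coloring using BFS:
  Start at vertex 1, assign color 0
  Color vertex 3 with color 1 (neighbor of 1)
  Color vertex 4 with color 1 (neighbor of 1)
  Color vertex 6 with color 1 (neighbor of 1)
  Color vertex 2 with color 0 (neighbor of 3)

Step 2: Conflict found! Vertices 3 and 4 are adjacent but have the same color.
This means the graph contains an odd cycle.

The graph is NOT bipartite.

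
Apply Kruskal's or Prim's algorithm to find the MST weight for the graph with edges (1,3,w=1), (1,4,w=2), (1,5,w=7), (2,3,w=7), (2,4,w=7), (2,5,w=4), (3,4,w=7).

Apply Kruskal's algorithm (sort edges by weight, add if no cycle):

Sorted edges by weight:
  (1,3) w=1
  (1,4) w=2
  (2,5) w=4
  (1,5) w=7
  (2,3) w=7
  (2,4) w=7
  (3,4) w=7

Add edge (1,3) w=1 -- no cycle. Running total: 1
Add edge (1,4) w=2 -- no cycle. Running total: 3
Add edge (2,5) w=4 -- no cycle. Running total: 7
Add edge (1,5) w=7 -- no cycle. Running total: 14

MST edges: (1,3,w=1), (1,4,w=2), (2,5,w=4), (1,5,w=7)
Total MST weight: 1 + 2 + 4 + 7 = 14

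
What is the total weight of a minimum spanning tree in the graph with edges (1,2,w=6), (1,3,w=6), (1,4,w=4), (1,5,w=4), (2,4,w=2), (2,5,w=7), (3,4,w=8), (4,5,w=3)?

Apply Kruskal's algorithm (sort edges by weight, add if no cycle):

Sorted edges by weight:
  (2,4) w=2
  (4,5) w=3
  (1,5) w=4
  (1,4) w=4
  (1,2) w=6
  (1,3) w=6
  (2,5) w=7
  (3,4) w=8

Add edge (2,4) w=2 -- no cycle. Running total: 2
Add edge (4,5) w=3 -- no cycle. Running total: 5
Add edge (1,5) w=4 -- no cycle. Running total: 9
Skip edge (1,4) w=4 -- would create cycle
Skip edge (1,2) w=6 -- would create cycle
Add edge (1,3) w=6 -- no cycle. Running total: 15

MST edges: (2,4,w=2), (4,5,w=3), (1,5,w=4), (1,3,w=6)
Total MST weight: 2 + 3 + 4 + 6 = 15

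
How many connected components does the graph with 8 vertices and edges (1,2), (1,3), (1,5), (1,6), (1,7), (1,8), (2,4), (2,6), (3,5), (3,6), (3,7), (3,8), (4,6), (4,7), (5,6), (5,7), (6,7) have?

Step 1: Build adjacency list from edges:
  1: 2, 3, 5, 6, 7, 8
  2: 1, 4, 6
  3: 1, 5, 6, 7, 8
  4: 2, 6, 7
  5: 1, 3, 6, 7
  6: 1, 2, 3, 4, 5, 7
  7: 1, 3, 4, 5, 6
  8: 1, 3

Step 2: Run BFS/DFS from vertex 1:
  Visited: {1, 2, 3, 5, 6, 7, 8, 4}
  Reached 8 of 8 vertices

Step 3: All 8 vertices reached from vertex 1, so the graph is connected.
Number of connected components: 1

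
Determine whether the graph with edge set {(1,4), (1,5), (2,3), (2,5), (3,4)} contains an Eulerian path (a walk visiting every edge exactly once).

Step 1: Find the degree of each vertex:
  deg(1) = 2
  deg(2) = 2
  deg(3) = 2
  deg(4) = 2
  deg(5) = 2

Step 2: Count vertices with odd degree:
  All vertices have even degree (0 odd-degree vertices)

Step 3: Apply Euler's theorem:
  - Eulerian circuit exists iff graph is connected and all vertices have even degree
  - Eulerian path exists iff graph is connected and has 0 or 2 odd-degree vertices

Graph is connected with 0 odd-degree vertices.
Both Eulerian circuit and Eulerian path exist.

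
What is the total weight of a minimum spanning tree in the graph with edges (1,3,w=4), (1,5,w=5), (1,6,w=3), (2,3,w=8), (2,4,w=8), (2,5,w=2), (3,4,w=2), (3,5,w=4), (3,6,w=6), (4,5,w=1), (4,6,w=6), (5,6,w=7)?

Apply Kruskal's algorithm (sort edges by weight, add if no cycle):

Sorted edges by weight:
  (4,5) w=1
  (2,5) w=2
  (3,4) w=2
  (1,6) w=3
  (1,3) w=4
  (3,5) w=4
  (1,5) w=5
  (3,6) w=6
  (4,6) w=6
  (5,6) w=7
  (2,3) w=8
  (2,4) w=8

Add edge (4,5) w=1 -- no cycle. Running total: 1
Add edge (2,5) w=2 -- no cycle. Running total: 3
Add edge (3,4) w=2 -- no cycle. Running total: 5
Add edge (1,6) w=3 -- no cycle. Running total: 8
Add edge (1,3) w=4 -- no cycle. Running total: 12

MST edges: (4,5,w=1), (2,5,w=2), (3,4,w=2), (1,6,w=3), (1,3,w=4)
Total MST weight: 1 + 2 + 2 + 3 + 4 = 12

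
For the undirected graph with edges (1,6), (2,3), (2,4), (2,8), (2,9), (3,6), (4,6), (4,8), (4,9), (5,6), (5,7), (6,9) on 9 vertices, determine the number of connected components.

Step 1: Build adjacency list from edges:
  1: 6
  2: 3, 4, 8, 9
  3: 2, 6
  4: 2, 6, 8, 9
  5: 6, 7
  6: 1, 3, 4, 5, 9
  7: 5
  8: 2, 4
  9: 2, 4, 6

Step 2: Run BFS/DFS from vertex 1:
  Visited: {1, 6, 3, 4, 5, 9, 2, 8, 7}
  Reached 9 of 9 vertices

Step 3: All 9 vertices reached from vertex 1, so the graph is connected.
Number of connected components: 1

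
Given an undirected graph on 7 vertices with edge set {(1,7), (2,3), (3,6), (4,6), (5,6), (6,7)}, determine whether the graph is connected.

Step 1: Build adjacency list from edges:
  1: 7
  2: 3
  3: 2, 6
  4: 6
  5: 6
  6: 3, 4, 5, 7
  7: 1, 6

Step 2: Run BFS/DFS from vertex 1:
  Visited: {1, 7, 6, 3, 4, 5, 2}
  Reached 7 of 7 vertices

Step 3: All 7 vertices reached from vertex 1, so the graph is connected.
Answer: Yes, the graph is connected.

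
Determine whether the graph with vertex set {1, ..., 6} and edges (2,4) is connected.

Step 1: Build adjacency list from edges:
  1: (none)
  2: 4
  3: (none)
  4: 2
  5: (none)
  6: (none)

Step 2: Run BFS/DFS from vertex 1:
  Visited: {1}
  Reached 1 of 6 vertices

Step 3: Only 1 of 6 vertices reached. Graph is disconnected.
Connected components: {1}, {2, 4}, {3}, {5}, {6}
Answer: No, the graph is not connected (5 components).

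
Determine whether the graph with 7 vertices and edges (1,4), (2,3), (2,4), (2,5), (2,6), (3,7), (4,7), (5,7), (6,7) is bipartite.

Step 1: Attempt 2-coloring using BFS:
  Start at vertex 1, assign color 0
  Color vertex 4 with color 1 (neighbor of 1)
  Color vertex 2 with color 0 (neighbor of 4)
  Color vertex 7 with color 0 (neighbor of 4)
  Color vertex 3 with color 1 (neighbor of 2)
  Color vertex 5 with color 1 (neighbor of 2)
  Color vertex 6 with color 1 (neighbor of 2)

Step 2: 2-coloring succeeded. No conflicts found.
  Set A (color 0): {1, 2, 7}
  Set B (color 1): {3, 4, 5, 6}

The graph is bipartite with partition {1, 2, 7}, {3, 4, 5, 6}.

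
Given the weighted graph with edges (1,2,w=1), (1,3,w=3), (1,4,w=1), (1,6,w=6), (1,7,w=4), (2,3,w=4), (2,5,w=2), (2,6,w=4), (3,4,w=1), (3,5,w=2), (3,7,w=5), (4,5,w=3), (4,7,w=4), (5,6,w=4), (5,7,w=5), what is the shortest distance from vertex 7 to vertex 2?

Step 1: Build adjacency list with weights:
  1: 2(w=1), 3(w=3), 4(w=1), 6(w=6), 7(w=4)
  2: 1(w=1), 3(w=4), 5(w=2), 6(w=4)
  3: 1(w=3), 2(w=4), 4(w=1), 5(w=2), 7(w=5)
  4: 1(w=1), 3(w=1), 5(w=3), 7(w=4)
  5: 2(w=2), 3(w=2), 4(w=3), 6(w=4), 7(w=5)
  6: 1(w=6), 2(w=4), 5(w=4)
  7: 1(w=4), 3(w=5), 4(w=4), 5(w=5)

Step 2: Apply Dijkstra's algorithm from vertex 7:
  Visit vertex 7 (distance=0)
    Update dist[1] = 4
    Update dist[3] = 5
    Update dist[4] = 4
    Update dist[5] = 5
  Visit vertex 1 (distance=4)
    Update dist[2] = 5
    Update dist[6] = 10
  Visit vertex 4 (distance=4)
  Visit vertex 2 (distance=5)
    Update dist[6] = 9

Step 3: Shortest path: 7 -> 1 -> 2
Total weight: 4 + 1 = 5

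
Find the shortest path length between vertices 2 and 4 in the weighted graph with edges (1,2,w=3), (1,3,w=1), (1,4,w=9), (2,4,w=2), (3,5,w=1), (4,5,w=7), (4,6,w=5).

Step 1: Build adjacency list with weights:
  1: 2(w=3), 3(w=1), 4(w=9)
  2: 1(w=3), 4(w=2)
  3: 1(w=1), 5(w=1)
  4: 1(w=9), 2(w=2), 5(w=7), 6(w=5)
  5: 3(w=1), 4(w=7)
  6: 4(w=5)

Step 2: Apply Dijkstra's algorithm from vertex 2:
  Visit vertex 2 (distance=0)
    Update dist[1] = 3
    Update dist[4] = 2
  Visit vertex 4 (distance=2)
    Update dist[5] = 9
    Update dist[6] = 7

Step 3: Shortest path: 2 -> 4
Total weight: 2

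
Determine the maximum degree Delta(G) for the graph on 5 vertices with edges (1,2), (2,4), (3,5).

Step 1: Count edges incident to each vertex:
  deg(1) = 1 (neighbors: 2)
  deg(2) = 2 (neighbors: 1, 4)
  deg(3) = 1 (neighbors: 5)
  deg(4) = 1 (neighbors: 2)
  deg(5) = 1 (neighbors: 3)

Step 2: Find maximum:
  max(1, 2, 1, 1, 1) = 2 (vertex 2)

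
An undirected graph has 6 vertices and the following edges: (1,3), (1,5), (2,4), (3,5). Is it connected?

Step 1: Build adjacency list from edges:
  1: 3, 5
  2: 4
  3: 1, 5
  4: 2
  5: 1, 3
  6: (none)

Step 2: Run BFS/DFS from vertex 1:
  Visited: {1, 3, 5}
  Reached 3 of 6 vertices

Step 3: Only 3 of 6 vertices reached. Graph is disconnected.
Connected components: {1, 3, 5}, {2, 4}, {6}
Answer: No, the graph is not connected (3 components).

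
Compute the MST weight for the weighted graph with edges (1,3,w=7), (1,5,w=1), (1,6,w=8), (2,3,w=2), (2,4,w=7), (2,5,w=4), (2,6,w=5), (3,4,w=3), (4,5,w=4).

Apply Kruskal's algorithm (sort edges by weight, add if no cycle):

Sorted edges by weight:
  (1,5) w=1
  (2,3) w=2
  (3,4) w=3
  (2,5) w=4
  (4,5) w=4
  (2,6) w=5
  (1,3) w=7
  (2,4) w=7
  (1,6) w=8

Add edge (1,5) w=1 -- no cycle. Running total: 1
Add edge (2,3) w=2 -- no cycle. Running total: 3
Add edge (3,4) w=3 -- no cycle. Running total: 6
Add edge (2,5) w=4 -- no cycle. Running total: 10
Skip edge (4,5) w=4 -- would create cycle
Add edge (2,6) w=5 -- no cycle. Running total: 15

MST edges: (1,5,w=1), (2,3,w=2), (3,4,w=3), (2,5,w=4), (2,6,w=5)
Total MST weight: 1 + 2 + 3 + 4 + 5 = 15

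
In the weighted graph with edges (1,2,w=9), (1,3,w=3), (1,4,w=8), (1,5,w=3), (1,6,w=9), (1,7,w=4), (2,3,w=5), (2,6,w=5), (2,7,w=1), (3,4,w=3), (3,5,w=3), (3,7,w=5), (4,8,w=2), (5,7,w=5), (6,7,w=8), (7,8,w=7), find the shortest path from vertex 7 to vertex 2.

Step 1: Build adjacency list with weights:
  1: 2(w=9), 3(w=3), 4(w=8), 5(w=3), 6(w=9), 7(w=4)
  2: 1(w=9), 3(w=5), 6(w=5), 7(w=1)
  3: 1(w=3), 2(w=5), 4(w=3), 5(w=3), 7(w=5)
  4: 1(w=8), 3(w=3), 8(w=2)
  5: 1(w=3), 3(w=3), 7(w=5)
  6: 1(w=9), 2(w=5), 7(w=8)
  7: 1(w=4), 2(w=1), 3(w=5), 5(w=5), 6(w=8), 8(w=7)
  8: 4(w=2), 7(w=7)

Step 2: Apply Dijkstra's algorithm from vertex 7:
  Visit vertex 7 (distance=0)
    Update dist[1] = 4
    Update dist[2] = 1
    Update dist[3] = 5
    Update dist[5] = 5
    Update dist[6] = 8
    Update dist[8] = 7
  Visit vertex 2 (distance=1)
    Update dist[6] = 6

Step 3: Shortest path: 7 -> 2
Total weight: 1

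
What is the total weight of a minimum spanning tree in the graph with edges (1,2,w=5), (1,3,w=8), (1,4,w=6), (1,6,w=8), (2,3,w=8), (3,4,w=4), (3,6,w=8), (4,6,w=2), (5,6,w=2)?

Apply Kruskal's algorithm (sort edges by weight, add if no cycle):

Sorted edges by weight:
  (4,6) w=2
  (5,6) w=2
  (3,4) w=4
  (1,2) w=5
  (1,4) w=6
  (1,6) w=8
  (1,3) w=8
  (2,3) w=8
  (3,6) w=8

Add edge (4,6) w=2 -- no cycle. Running total: 2
Add edge (5,6) w=2 -- no cycle. Running total: 4
Add edge (3,4) w=4 -- no cycle. Running total: 8
Add edge (1,2) w=5 -- no cycle. Running total: 13
Add edge (1,4) w=6 -- no cycle. Running total: 19

MST edges: (4,6,w=2), (5,6,w=2), (3,4,w=4), (1,2,w=5), (1,4,w=6)
Total MST weight: 2 + 2 + 4 + 5 + 6 = 19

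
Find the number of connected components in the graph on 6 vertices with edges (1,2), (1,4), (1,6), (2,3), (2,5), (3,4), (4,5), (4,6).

Step 1: Build adjacency list from edges:
  1: 2, 4, 6
  2: 1, 3, 5
  3: 2, 4
  4: 1, 3, 5, 6
  5: 2, 4
  6: 1, 4

Step 2: Run BFS/DFS from vertex 1:
  Visited: {1, 2, 4, 6, 3, 5}
  Reached 6 of 6 vertices

Step 3: All 6 vertices reached from vertex 1, so the graph is connected.
Number of connected components: 1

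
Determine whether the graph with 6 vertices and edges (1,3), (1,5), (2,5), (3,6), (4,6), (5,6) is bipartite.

Step 1: Attempt 2-coloring using BFS:
  Start at vertex 1, assign color 0
  Color vertex 3 with color 1 (neighbor of 1)
  Color vertex 5 with color 1 (neighbor of 1)
  Color vertex 6 with color 0 (neighbor of 3)
  Color vertex 2 with color 0 (neighbor of 5)
  Color vertex 4 with color 1 (neighbor of 6)

Step 2: 2-coloring succeeded. No conflicts found.
  Set A (color 0): {1, 2, 6}
  Set B (color 1): {3, 4, 5}

The graph is bipartite with partition {1, 2, 6}, {3, 4, 5}.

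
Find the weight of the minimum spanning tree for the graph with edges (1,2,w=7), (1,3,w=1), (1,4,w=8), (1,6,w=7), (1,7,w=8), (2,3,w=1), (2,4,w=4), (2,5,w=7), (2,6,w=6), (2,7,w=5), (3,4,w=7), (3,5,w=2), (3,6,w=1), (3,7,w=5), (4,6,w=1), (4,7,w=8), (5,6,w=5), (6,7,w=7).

Apply Kruskal's algorithm (sort edges by weight, add if no cycle):

Sorted edges by weight:
  (1,3) w=1
  (2,3) w=1
  (3,6) w=1
  (4,6) w=1
  (3,5) w=2
  (2,4) w=4
  (2,7) w=5
  (3,7) w=5
  (5,6) w=5
  (2,6) w=6
  (1,2) w=7
  (1,6) w=7
  (2,5) w=7
  (3,4) w=7
  (6,7) w=7
  (1,4) w=8
  (1,7) w=8
  (4,7) w=8

Add edge (1,3) w=1 -- no cycle. Running total: 1
Add edge (2,3) w=1 -- no cycle. Running total: 2
Add edge (3,6) w=1 -- no cycle. Running total: 3
Add edge (4,6) w=1 -- no cycle. Running total: 4
Add edge (3,5) w=2 -- no cycle. Running total: 6
Skip edge (2,4) w=4 -- would create cycle
Add edge (2,7) w=5 -- no cycle. Running total: 11

MST edges: (1,3,w=1), (2,3,w=1), (3,6,w=1), (4,6,w=1), (3,5,w=2), (2,7,w=5)
Total MST weight: 1 + 1 + 1 + 1 + 2 + 5 = 11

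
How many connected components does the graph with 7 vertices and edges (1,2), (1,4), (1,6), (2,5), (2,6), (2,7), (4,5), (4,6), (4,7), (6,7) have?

Step 1: Build adjacency list from edges:
  1: 2, 4, 6
  2: 1, 5, 6, 7
  3: (none)
  4: 1, 5, 6, 7
  5: 2, 4
  6: 1, 2, 4, 7
  7: 2, 4, 6

Step 2: Run BFS/DFS from vertex 1:
  Visited: {1, 2, 4, 6, 5, 7}
  Reached 6 of 7 vertices

Step 3: Only 6 of 7 vertices reached. Graph is disconnected.
Connected components: {1, 2, 4, 5, 6, 7}, {3}
Number of connected components: 2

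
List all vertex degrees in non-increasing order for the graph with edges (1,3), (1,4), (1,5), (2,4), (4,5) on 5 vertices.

Step 1: Count edges incident to each vertex:
  deg(1) = 3 (neighbors: 3, 4, 5)
  deg(2) = 1 (neighbors: 4)
  deg(3) = 1 (neighbors: 1)
  deg(4) = 3 (neighbors: 1, 2, 5)
  deg(5) = 2 (neighbors: 1, 4)

Step 2: Sort degrees in non-increasing order:
  Degrees: [3, 1, 1, 3, 2] -> sorted: [3, 3, 2, 1, 1]

Degree sequence: [3, 3, 2, 1, 1]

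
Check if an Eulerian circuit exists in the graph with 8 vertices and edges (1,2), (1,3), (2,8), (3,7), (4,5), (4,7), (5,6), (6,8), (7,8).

Step 1: Find the degree of each vertex:
  deg(1) = 2
  deg(2) = 2
  deg(3) = 2
  deg(4) = 2
  deg(5) = 2
  deg(6) = 2
  deg(7) = 3
  deg(8) = 3

Step 2: Count vertices with odd degree:
  Odd-degree vertices: 7, 8 (2 total)

Step 3: Apply Euler's theorem:
  - Eulerian circuit exists iff graph is connected and all vertices have even degree
  - Eulerian path exists iff graph is connected and has 0 or 2 odd-degree vertices

Graph is connected with exactly 2 odd-degree vertices (7, 8).
Eulerian path exists (starting and ending at the odd-degree vertices), but no Eulerian circuit.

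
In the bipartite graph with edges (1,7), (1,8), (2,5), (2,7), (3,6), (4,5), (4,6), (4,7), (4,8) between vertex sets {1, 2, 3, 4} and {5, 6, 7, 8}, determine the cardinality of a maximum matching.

Step 1: List the neighbors of each left vertex:
  1: 7, 8
  2: 5, 7
  3: 6
  4: 5, 6, 7, 8

Step 2: Greedily match left vertices, then look for augmenting paths:
  Match 1 -- 7
  Match 2 -- 5
  Match 3 -- 6
  Match 4 -- 8
  No augmenting path remains.

Step 3: Verify this is maximum:
  Matching size 4 = min(|L|, |R|) = min(4, 4), which is an upper bound, so this matching is maximum.

Maximum matching: {(1,7), (2,5), (3,6), (4,8)}
Size: 4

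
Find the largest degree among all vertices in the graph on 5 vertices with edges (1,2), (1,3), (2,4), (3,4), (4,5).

Step 1: Count edges incident to each vertex:
  deg(1) = 2 (neighbors: 2, 3)
  deg(2) = 2 (neighbors: 1, 4)
  deg(3) = 2 (neighbors: 1, 4)
  deg(4) = 3 (neighbors: 2, 3, 5)
  deg(5) = 1 (neighbors: 4)

Step 2: Find maximum:
  max(2, 2, 2, 3, 1) = 3 (vertex 4)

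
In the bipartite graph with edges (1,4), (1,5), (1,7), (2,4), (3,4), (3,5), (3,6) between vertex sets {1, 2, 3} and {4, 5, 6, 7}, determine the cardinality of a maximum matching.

Step 1: List the neighbors of each left vertex:
  1: 4, 5, 7
  2: 4
  3: 4, 5, 6

Step 2: Greedily match left vertices, then look for augmenting paths:
  Match 1 -- 7
  Match 2 -- 4
  Match 3 -- 5
  No augmenting path remains.

Step 3: Verify this is maximum:
  Matching size 3 = min(|L|, |R|) = min(3, 4), which is an upper bound, so this matching is maximum.

Maximum matching: {(1,7), (2,4), (3,5)}
Size: 3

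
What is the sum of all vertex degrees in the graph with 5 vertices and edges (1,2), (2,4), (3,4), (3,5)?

Step 1: Count edges incident to each vertex:
  deg(1) = 1 (neighbors: 2)
  deg(2) = 2 (neighbors: 1, 4)
  deg(3) = 2 (neighbors: 4, 5)
  deg(4) = 2 (neighbors: 2, 3)
  deg(5) = 1 (neighbors: 3)

Step 2: Sum all degrees:
  1 + 2 + 2 + 2 + 1 = 8

Verification: sum of degrees = 2 * |E| = 2 * 4 = 8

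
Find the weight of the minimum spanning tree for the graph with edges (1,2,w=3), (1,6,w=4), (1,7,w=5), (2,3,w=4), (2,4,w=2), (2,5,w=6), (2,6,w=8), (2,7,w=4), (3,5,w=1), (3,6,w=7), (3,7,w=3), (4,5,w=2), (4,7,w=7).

Apply Kruskal's algorithm (sort edges by weight, add if no cycle):

Sorted edges by weight:
  (3,5) w=1
  (2,4) w=2
  (4,5) w=2
  (1,2) w=3
  (3,7) w=3
  (1,6) w=4
  (2,3) w=4
  (2,7) w=4
  (1,7) w=5
  (2,5) w=6
  (3,6) w=7
  (4,7) w=7
  (2,6) w=8

Add edge (3,5) w=1 -- no cycle. Running total: 1
Add edge (2,4) w=2 -- no cycle. Running total: 3
Add edge (4,5) w=2 -- no cycle. Running total: 5
Add edge (1,2) w=3 -- no cycle. Running total: 8
Add edge (3,7) w=3 -- no cycle. Running total: 11
Add edge (1,6) w=4 -- no cycle. Running total: 15

MST edges: (3,5,w=1), (2,4,w=2), (4,5,w=2), (1,2,w=3), (3,7,w=3), (1,6,w=4)
Total MST weight: 1 + 2 + 2 + 3 + 3 + 4 = 15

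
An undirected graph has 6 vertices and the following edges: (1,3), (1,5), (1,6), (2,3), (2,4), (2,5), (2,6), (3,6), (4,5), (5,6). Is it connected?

Step 1: Build adjacency list from edges:
  1: 3, 5, 6
  2: 3, 4, 5, 6
  3: 1, 2, 6
  4: 2, 5
  5: 1, 2, 4, 6
  6: 1, 2, 3, 5

Step 2: Run BFS/DFS from vertex 1:
  Visited: {1, 3, 5, 6, 2, 4}
  Reached 6 of 6 vertices

Step 3: All 6 vertices reached from vertex 1, so the graph is connected.
Answer: Yes, the graph is connected.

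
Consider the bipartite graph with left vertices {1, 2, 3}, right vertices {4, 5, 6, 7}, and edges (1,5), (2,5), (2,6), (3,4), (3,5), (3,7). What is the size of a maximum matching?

Step 1: List the neighbors of each left vertex:
  1: 5
  2: 5, 6
  3: 4, 5, 7

Step 2: Greedily match left vertices, then look for augmenting paths:
  Match 1 -- 5
  Match 2 -- 6
  Match 3 -- 4
  No augmenting path remains.

Step 3: Verify this is maximum:
  Matching size 3 = min(|L|, |R|) = min(3, 4), which is an upper bound, so this matching is maximum.

Maximum matching: {(1,5), (2,6), (3,4)}
Size: 3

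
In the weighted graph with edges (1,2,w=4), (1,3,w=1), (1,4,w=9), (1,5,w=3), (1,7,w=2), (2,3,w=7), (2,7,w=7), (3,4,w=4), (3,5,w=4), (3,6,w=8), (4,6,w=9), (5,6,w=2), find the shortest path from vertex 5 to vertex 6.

Step 1: Build adjacency list with weights:
  1: 2(w=4), 3(w=1), 4(w=9), 5(w=3), 7(w=2)
  2: 1(w=4), 3(w=7), 7(w=7)
  3: 1(w=1), 2(w=7), 4(w=4), 5(w=4), 6(w=8)
  4: 1(w=9), 3(w=4), 6(w=9)
  5: 1(w=3), 3(w=4), 6(w=2)
  6: 3(w=8), 4(w=9), 5(w=2)
  7: 1(w=2), 2(w=7)

Step 2: Apply Dijkstra's algorithm from vertex 5:
  Visit vertex 5 (distance=0)
    Update dist[1] = 3
    Update dist[3] = 4
    Update dist[6] = 2
  Visit vertex 6 (distance=2)
    Update dist[4] = 11

Step 3: Shortest path: 5 -> 6
Total weight: 2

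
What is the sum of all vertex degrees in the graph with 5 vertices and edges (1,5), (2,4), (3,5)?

Step 1: Count edges incident to each vertex:
  deg(1) = 1 (neighbors: 5)
  deg(2) = 1 (neighbors: 4)
  deg(3) = 1 (neighbors: 5)
  deg(4) = 1 (neighbors: 2)
  deg(5) = 2 (neighbors: 1, 3)

Step 2: Sum all degrees:
  1 + 1 + 1 + 1 + 2 = 6

Verification: sum of degrees = 2 * |E| = 2 * 3 = 6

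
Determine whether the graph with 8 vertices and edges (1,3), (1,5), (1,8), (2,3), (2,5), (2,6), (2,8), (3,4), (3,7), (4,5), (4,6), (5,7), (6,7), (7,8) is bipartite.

Step 1: Attempt 2-coloring using BFS:
  Start at vertex 1, assign color 0
  Color vertex 3 with color 1 (neighbor of 1)
  Color vertex 5 with color 1 (neighbor of 1)
  Color vertex 8 with color 1 (neighbor of 1)
  Color vertex 2 with color 0 (neighbor of 3)
  Color vertex 4 with color 0 (neighbor of 3)
  Color vertex 7 with color 0 (neighbor of 3)
  Color vertex 6 with color 1 (neighbor of 2)

Step 2: 2-coloring succeeded. No conflicts found.
  Set A (color 0): {1, 2, 4, 7}
  Set B (color 1): {3, 5, 6, 8}

The graph is bipartite with partition {1, 2, 4, 7}, {3, 5, 6, 8}.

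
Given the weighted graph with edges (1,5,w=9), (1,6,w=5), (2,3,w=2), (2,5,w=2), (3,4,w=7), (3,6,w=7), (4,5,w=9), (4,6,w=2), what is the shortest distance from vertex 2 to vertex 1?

Step 1: Build adjacency list with weights:
  1: 5(w=9), 6(w=5)
  2: 3(w=2), 5(w=2)
  3: 2(w=2), 4(w=7), 6(w=7)
  4: 3(w=7), 5(w=9), 6(w=2)
  5: 1(w=9), 2(w=2), 4(w=9)
  6: 1(w=5), 3(w=7), 4(w=2)

Step 2: Apply Dijkstra's algorithm from vertex 2:
  Visit vertex 2 (distance=0)
    Update dist[3] = 2
    Update dist[5] = 2
  Visit vertex 3 (distance=2)
    Update dist[4] = 9
    Update dist[6] = 9
  Visit vertex 5 (distance=2)
    Update dist[1] = 11
  Visit vertex 4 (distance=9)
  Visit vertex 6 (distance=9)
  Visit vertex 1 (distance=11)

Step 3: Shortest path: 2 -> 5 -> 1
Total weight: 2 + 9 = 11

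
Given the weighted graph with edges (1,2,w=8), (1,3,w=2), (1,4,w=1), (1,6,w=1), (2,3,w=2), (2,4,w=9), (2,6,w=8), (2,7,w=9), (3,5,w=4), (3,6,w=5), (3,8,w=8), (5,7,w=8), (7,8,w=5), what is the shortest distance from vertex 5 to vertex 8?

Step 1: Build adjacency list with weights:
  1: 2(w=8), 3(w=2), 4(w=1), 6(w=1)
  2: 1(w=8), 3(w=2), 4(w=9), 6(w=8), 7(w=9)
  3: 1(w=2), 2(w=2), 5(w=4), 6(w=5), 8(w=8)
  4: 1(w=1), 2(w=9)
  5: 3(w=4), 7(w=8)
  6: 1(w=1), 2(w=8), 3(w=5)
  7: 2(w=9), 5(w=8), 8(w=5)
  8: 3(w=8), 7(w=5)

Step 2: Apply Dijkstra's algorithm from vertex 5:
  Visit vertex 5 (distance=0)
    Update dist[3] = 4
    Update dist[7] = 8
  Visit vertex 3 (distance=4)
    Update dist[1] = 6
    Update dist[2] = 6
    Update dist[6] = 9
    Update dist[8] = 12
  Visit vertex 1 (distance=6)
    Update dist[4] = 7
    Update dist[6] = 7
  Visit vertex 2 (distance=6)
  Visit vertex 4 (distance=7)
  Visit vertex 6 (distance=7)
  Visit vertex 7 (distance=8)
  Visit vertex 8 (distance=12)

Step 3: Shortest path: 5 -> 3 -> 8
Total weight: 4 + 8 = 12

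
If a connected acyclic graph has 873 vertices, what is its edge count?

A tree on n vertices always has exactly n - 1 edges.
For n = 873: edges = 873 - 1 = 872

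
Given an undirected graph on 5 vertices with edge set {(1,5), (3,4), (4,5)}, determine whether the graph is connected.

Step 1: Build adjacency list from edges:
  1: 5
  2: (none)
  3: 4
  4: 3, 5
  5: 1, 4

Step 2: Run BFS/DFS from vertex 1:
  Visited: {1, 5, 4, 3}
  Reached 4 of 5 vertices

Step 3: Only 4 of 5 vertices reached. Graph is disconnected.
Connected components: {1, 3, 4, 5}, {2}
Answer: No, the graph is not connected (2 components).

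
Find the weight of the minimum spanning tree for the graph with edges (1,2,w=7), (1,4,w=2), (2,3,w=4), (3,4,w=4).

Apply Kruskal's algorithm (sort edges by weight, add if no cycle):

Sorted edges by weight:
  (1,4) w=2
  (2,3) w=4
  (3,4) w=4
  (1,2) w=7

Add edge (1,4) w=2 -- no cycle. Running total: 2
Add edge (2,3) w=4 -- no cycle. Running total: 6
Add edge (3,4) w=4 -- no cycle. Running total: 10

MST edges: (1,4,w=2), (2,3,w=4), (3,4,w=4)
Total MST weight: 2 + 4 + 4 = 10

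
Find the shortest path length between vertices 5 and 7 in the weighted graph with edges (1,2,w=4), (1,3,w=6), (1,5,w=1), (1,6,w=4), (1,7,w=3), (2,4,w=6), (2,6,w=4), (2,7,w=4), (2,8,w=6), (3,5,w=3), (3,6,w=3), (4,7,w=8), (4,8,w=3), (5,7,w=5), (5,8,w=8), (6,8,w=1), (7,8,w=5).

Step 1: Build adjacency list with weights:
  1: 2(w=4), 3(w=6), 5(w=1), 6(w=4), 7(w=3)
  2: 1(w=4), 4(w=6), 6(w=4), 7(w=4), 8(w=6)
  3: 1(w=6), 5(w=3), 6(w=3)
  4: 2(w=6), 7(w=8), 8(w=3)
  5: 1(w=1), 3(w=3), 7(w=5), 8(w=8)
  6: 1(w=4), 2(w=4), 3(w=3), 8(w=1)
  7: 1(w=3), 2(w=4), 4(w=8), 5(w=5), 8(w=5)
  8: 2(w=6), 4(w=3), 5(w=8), 6(w=1), 7(w=5)

Step 2: Apply Dijkstra's algorithm from vertex 5:
  Visit vertex 5 (distance=0)
    Update dist[1] = 1
    Update dist[3] = 3
    Update dist[7] = 5
    Update dist[8] = 8
  Visit vertex 1 (distance=1)
    Update dist[2] = 5
    Update dist[6] = 5
    Update dist[7] = 4
  Visit vertex 3 (distance=3)
  Visit vertex 7 (distance=4)
    Update dist[4] = 12

Step 3: Shortest path: 5 -> 1 -> 7
Total weight: 1 + 3 = 4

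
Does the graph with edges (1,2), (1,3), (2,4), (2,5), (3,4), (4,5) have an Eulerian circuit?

Step 1: Find the degree of each vertex:
  deg(1) = 2
  deg(2) = 3
  deg(3) = 2
  deg(4) = 3
  deg(5) = 2

Step 2: Count vertices with odd degree:
  Odd-degree vertices: 2, 4 (2 total)

Step 3: Apply Euler's theorem:
  - Eulerian circuit exists iff graph is connected and all vertices have even degree
  - Eulerian path exists iff graph is connected and has 0 or 2 odd-degree vertices

Graph is connected with exactly 2 odd-degree vertices (2, 4).
Eulerian path exists (starting and ending at the odd-degree vertices), but no Eulerian circuit.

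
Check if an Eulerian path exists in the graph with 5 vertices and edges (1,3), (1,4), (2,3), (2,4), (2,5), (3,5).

Step 1: Find the degree of each vertex:
  deg(1) = 2
  deg(2) = 3
  deg(3) = 3
  deg(4) = 2
  deg(5) = 2

Step 2: Count vertices with odd degree:
  Odd-degree vertices: 2, 3 (2 total)

Step 3: Apply Euler's theorem:
  - Eulerian circuit exists iff graph is connected and all vertices have even degree
  - Eulerian path exists iff graph is connected and has 0 or 2 odd-degree vertices

Graph is connected with exactly 2 odd-degree vertices (2, 3).
Eulerian path exists (starting and ending at the odd-degree vertices), but no Eulerian circuit.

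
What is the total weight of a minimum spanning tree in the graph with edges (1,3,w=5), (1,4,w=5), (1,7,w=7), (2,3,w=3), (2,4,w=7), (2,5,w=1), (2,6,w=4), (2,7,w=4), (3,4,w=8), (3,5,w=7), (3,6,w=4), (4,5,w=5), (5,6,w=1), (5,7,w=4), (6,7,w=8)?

Apply Kruskal's algorithm (sort edges by weight, add if no cycle):

Sorted edges by weight:
  (2,5) w=1
  (5,6) w=1
  (2,3) w=3
  (2,6) w=4
  (2,7) w=4
  (3,6) w=4
  (5,7) w=4
  (1,3) w=5
  (1,4) w=5
  (4,5) w=5
  (1,7) w=7
  (2,4) w=7
  (3,5) w=7
  (3,4) w=8
  (6,7) w=8

Add edge (2,5) w=1 -- no cycle. Running total: 1
Add edge (5,6) w=1 -- no cycle. Running total: 2
Add edge (2,3) w=3 -- no cycle. Running total: 5
Skip edge (2,6) w=4 -- would create cycle
Add edge (2,7) w=4 -- no cycle. Running total: 9
Skip edge (3,6) w=4 -- would create cycle
Skip edge (5,7) w=4 -- would create cycle
Add edge (1,3) w=5 -- no cycle. Running total: 14
Add edge (1,4) w=5 -- no cycle. Running total: 19

MST edges: (2,5,w=1), (5,6,w=1), (2,3,w=3), (2,7,w=4), (1,3,w=5), (1,4,w=5)
Total MST weight: 1 + 1 + 3 + 4 + 5 + 5 = 19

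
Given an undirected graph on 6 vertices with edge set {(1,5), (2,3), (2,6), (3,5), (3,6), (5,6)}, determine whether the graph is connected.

Step 1: Build adjacency list from edges:
  1: 5
  2: 3, 6
  3: 2, 5, 6
  4: (none)
  5: 1, 3, 6
  6: 2, 3, 5

Step 2: Run BFS/DFS from vertex 1:
  Visited: {1, 5, 3, 6, 2}
  Reached 5 of 6 vertices

Step 3: Only 5 of 6 vertices reached. Graph is disconnected.
Connected components: {1, 2, 3, 5, 6}, {4}
Answer: No, the graph is not connected (2 components).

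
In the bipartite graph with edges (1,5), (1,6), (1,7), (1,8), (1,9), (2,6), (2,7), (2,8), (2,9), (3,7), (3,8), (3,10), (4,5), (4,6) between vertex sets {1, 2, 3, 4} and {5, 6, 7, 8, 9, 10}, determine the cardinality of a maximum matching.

Step 1: List the neighbors of each left vertex:
  1: 5, 6, 7, 8, 9
  2: 6, 7, 8, 9
  3: 7, 8, 10
  4: 5, 6

Step 2: Greedily match left vertices, then look for augmenting paths:
  Match 1 -- 8
  Match 2 -- 6
  Match 3 -- 7
  Match 4 -- 5
  No augmenting path remains.

Step 3: Verify this is maximum:
  Matching size 4 = min(|L|, |R|) = min(4, 6), which is an upper bound, so this matching is maximum.

Maximum matching: {(1,8), (2,6), (3,7), (4,5)}
Size: 4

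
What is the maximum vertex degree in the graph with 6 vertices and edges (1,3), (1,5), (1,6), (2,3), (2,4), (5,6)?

Step 1: Count edges incident to each vertex:
  deg(1) = 3 (neighbors: 3, 5, 6)
  deg(2) = 2 (neighbors: 3, 4)
  deg(3) = 2 (neighbors: 1, 2)
  deg(4) = 1 (neighbors: 2)
  deg(5) = 2 (neighbors: 1, 6)
  deg(6) = 2 (neighbors: 1, 5)

Step 2: Find maximum:
  max(3, 2, 2, 1, 2, 2) = 3 (vertex 1)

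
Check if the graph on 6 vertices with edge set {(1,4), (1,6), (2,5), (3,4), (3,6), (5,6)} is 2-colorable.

Step 1: Attempt 2-coloring using BFS:
  Start at vertex 1, assign color 0
  Color vertex 4 with color 1 (neighbor of 1)
  Color vertex 6 with color 1 (neighbor of 1)
  Color vertex 3 with color 0 (neighbor of 4)
  Color vertex 5 with color 0 (neighbor of 6)
  Color vertex 2 with color 1 (neighbor of 5)

Step 2: 2-coloring succeeded. No conflicts found.
  Set A (color 0): {1, 3, 5}
  Set B (color 1): {2, 4, 6}

The graph is bipartite with partition {1, 3, 5}, {2, 4, 6}.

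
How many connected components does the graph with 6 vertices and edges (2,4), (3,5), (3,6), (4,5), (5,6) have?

Step 1: Build adjacency list from edges:
  1: (none)
  2: 4
  3: 5, 6
  4: 2, 5
  5: 3, 4, 6
  6: 3, 5

Step 2: Run BFS/DFS from vertex 1:
  Visited: {1}
  Reached 1 of 6 vertices

Step 3: Only 1 of 6 vertices reached. Graph is disconnected.
Connected components: {1}, {2, 3, 4, 5, 6}
Number of connected components: 2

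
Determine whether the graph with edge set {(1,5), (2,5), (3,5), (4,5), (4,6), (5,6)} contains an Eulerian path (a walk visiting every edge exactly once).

Step 1: Find the degree of each vertex:
  deg(1) = 1
  deg(2) = 1
  deg(3) = 1
  deg(4) = 2
  deg(5) = 5
  deg(6) = 2

Step 2: Count vertices with odd degree:
  Odd-degree vertices: 1, 2, 3, 5 (4 total)

Step 3: Apply Euler's theorem:
  - Eulerian circuit exists iff graph is connected and all vertices have even degree
  - Eulerian path exists iff graph is connected and has 0 or 2 odd-degree vertices

Graph has 4 odd-degree vertices (need 0 or 2).
Neither Eulerian path nor Eulerian circuit exists.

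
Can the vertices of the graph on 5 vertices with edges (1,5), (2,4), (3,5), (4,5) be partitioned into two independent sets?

Step 1: Attempt 2-coloring using BFS:
  Start at vertex 1, assign color 0
  Color vertex 5 with color 1 (neighbor of 1)
  Color vertex 3 with color 0 (neighbor of 5)
  Color vertex 4 with color 0 (neighbor of 5)
  Color vertex 2 with color 1 (neighbor of 4)

Step 2: 2-coloring succeeded. No conflicts found.
  Set A (color 0): {1, 3, 4}
  Set B (color 1): {2, 5}

The graph is bipartite with partition {1, 3, 4}, {2, 5}.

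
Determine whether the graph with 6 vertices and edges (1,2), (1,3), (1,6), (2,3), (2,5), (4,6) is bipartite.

Step 1: Attempt 2-coloring using BFS:
  Start at vertex 1, assign color 0
  Color vertex 2 with color 1 (neighbor of 1)
  Color vertex 3 with color 1 (neighbor of 1)
  Color vertex 6 with color 1 (neighbor of 1)

Step 2: Conflict found! Vertices 2 and 3 are adjacent but have the same color.
This means the graph contains an odd cycle.

The graph is NOT bipartite.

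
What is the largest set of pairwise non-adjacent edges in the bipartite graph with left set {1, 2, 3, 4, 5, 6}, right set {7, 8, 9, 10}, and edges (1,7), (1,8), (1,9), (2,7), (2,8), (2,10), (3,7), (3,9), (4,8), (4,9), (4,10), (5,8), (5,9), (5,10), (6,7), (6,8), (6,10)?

Step 1: List the neighbors of each left vertex:
  1: 7, 8, 9
  2: 7, 8, 10
  3: 7, 9
  4: 8, 9, 10
  5: 8, 9, 10
  6: 7, 8, 10

Step 2: Greedily match left vertices, then look for augmenting paths:
  Match 1 -- 7
  Match 2 -- 8
  Match 3 -- 9
  Match 4 -- 10
  No augmenting path remains.

Step 3: Verify this is maximum:
  Matching size 4 = min(|L|, |R|) = min(6, 4), which is an upper bound, so this matching is maximum.

Maximum matching: {(1,7), (2,8), (3,9), (4,10)}
Size: 4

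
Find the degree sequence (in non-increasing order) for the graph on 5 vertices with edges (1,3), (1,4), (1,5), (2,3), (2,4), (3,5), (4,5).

Step 1: Count edges incident to each vertex:
  deg(1) = 3 (neighbors: 3, 4, 5)
  deg(2) = 2 (neighbors: 3, 4)
  deg(3) = 3 (neighbors: 1, 2, 5)
  deg(4) = 3 (neighbors: 1, 2, 5)
  deg(5) = 3 (neighbors: 1, 3, 4)

Step 2: Sort degrees in non-increasing order:
  Degrees: [3, 2, 3, 3, 3] -> sorted: [3, 3, 3, 3, 2]

Degree sequence: [3, 3, 3, 3, 2]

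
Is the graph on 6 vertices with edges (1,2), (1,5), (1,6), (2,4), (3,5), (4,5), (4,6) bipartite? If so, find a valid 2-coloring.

Step 1: Attempt 2-coloring using BFS:
  Start at vertex 1, assign color 0
  Color vertex 2 with color 1 (neighbor of 1)
  Color vertex 5 with color 1 (neighbor of 1)
  Color vertex 6 with color 1 (neighbor of 1)
  Color vertex 4 with color 0 (neighbor of 2)
  Color vertex 3 with color 0 (neighbor of 5)

Step 2: 2-coloring succeeded. No conflicts found.
  Set A (color 0): {1, 3, 4}
  Set B (color 1): {2, 5, 6}

The graph is bipartite with partition {1, 3, 4}, {2, 5, 6}.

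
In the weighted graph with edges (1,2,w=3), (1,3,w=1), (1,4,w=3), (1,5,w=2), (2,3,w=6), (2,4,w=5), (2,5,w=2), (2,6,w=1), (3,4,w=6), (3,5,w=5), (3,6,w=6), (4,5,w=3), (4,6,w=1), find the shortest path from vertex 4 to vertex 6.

Step 1: Build adjacency list with weights:
  1: 2(w=3), 3(w=1), 4(w=3), 5(w=2)
  2: 1(w=3), 3(w=6), 4(w=5), 5(w=2), 6(w=1)
  3: 1(w=1), 2(w=6), 4(w=6), 5(w=5), 6(w=6)
  4: 1(w=3), 2(w=5), 3(w=6), 5(w=3), 6(w=1)
  5: 1(w=2), 2(w=2), 3(w=5), 4(w=3)
  6: 2(w=1), 3(w=6), 4(w=1)

Step 2: Apply Dijkstra's algorithm from vertex 4:
  Visit vertex 4 (distance=0)
    Update dist[1] = 3
    Update dist[2] = 5
    Update dist[3] = 6
    Update dist[5] = 3
    Update dist[6] = 1
  Visit vertex 6 (distance=1)
    Update dist[2] = 2

Step 3: Shortest path: 4 -> 6
Total weight: 1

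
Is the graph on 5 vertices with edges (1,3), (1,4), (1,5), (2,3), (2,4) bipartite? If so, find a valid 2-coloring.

Step 1: Attempt 2-coloring using BFS:
  Start at vertex 1, assign color 0
  Color vertex 3 with color 1 (neighbor of 1)
  Color vertex 4 with color 1 (neighbor of 1)
  Color vertex 5 with color 1 (neighbor of 1)
  Color vertex 2 with color 0 (neighbor of 3)

Step 2: 2-coloring succeeded. No conflicts found.
  Set A (color 0): {1, 2}
  Set B (color 1): {3, 4, 5}

The graph is bipartite with partition {1, 2}, {3, 4, 5}.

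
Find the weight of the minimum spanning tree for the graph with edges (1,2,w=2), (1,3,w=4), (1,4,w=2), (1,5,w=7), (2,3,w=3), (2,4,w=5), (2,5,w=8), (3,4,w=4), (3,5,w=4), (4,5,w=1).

Apply Kruskal's algorithm (sort edges by weight, add if no cycle):

Sorted edges by weight:
  (4,5) w=1
  (1,4) w=2
  (1,2) w=2
  (2,3) w=3
  (1,3) w=4
  (3,4) w=4
  (3,5) w=4
  (2,4) w=5
  (1,5) w=7
  (2,5) w=8

Add edge (4,5) w=1 -- no cycle. Running total: 1
Add edge (1,4) w=2 -- no cycle. Running total: 3
Add edge (1,2) w=2 -- no cycle. Running total: 5
Add edge (2,3) w=3 -- no cycle. Running total: 8

MST edges: (4,5,w=1), (1,4,w=2), (1,2,w=2), (2,3,w=3)
Total MST weight: 1 + 2 + 2 + 3 = 8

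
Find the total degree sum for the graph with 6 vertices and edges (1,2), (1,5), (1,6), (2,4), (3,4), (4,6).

Step 1: Count edges incident to each vertex:
  deg(1) = 3 (neighbors: 2, 5, 6)
  deg(2) = 2 (neighbors: 1, 4)
  deg(3) = 1 (neighbors: 4)
  deg(4) = 3 (neighbors: 2, 3, 6)
  deg(5) = 1 (neighbors: 1)
  deg(6) = 2 (neighbors: 1, 4)

Step 2: Sum all degrees:
  3 + 2 + 1 + 3 + 1 + 2 = 12

Verification: sum of degrees = 2 * |E| = 2 * 6 = 12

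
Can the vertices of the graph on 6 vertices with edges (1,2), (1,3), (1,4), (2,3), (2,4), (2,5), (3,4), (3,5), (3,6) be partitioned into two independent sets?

Step 1: Attempt 2-coloring using BFS:
  Start at vertex 1, assign color 0
  Color vertex 2 with color 1 (neighbor of 1)
  Color vertex 3 with color 1 (neighbor of 1)
  Color vertex 4 with color 1 (neighbor of 1)

Step 2: Conflict found! Vertices 2 and 3 are adjacent but have the same color.
This means the graph contains an odd cycle.

The graph is NOT bipartite.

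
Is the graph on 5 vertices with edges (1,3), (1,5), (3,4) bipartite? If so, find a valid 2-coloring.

Step 1: Attempt 2-coloring using BFS:
  Start at vertex 1, assign color 0
  Color vertex 3 with color 1 (neighbor of 1)
  Color vertex 5 with color 1 (neighbor of 1)
  Color vertex 4 with color 0 (neighbor of 3)
  Start new component at vertex 2, assign color 0

Step 2: 2-coloring succeeded. No conflicts found.
  Set A (color 0): {1, 2, 4}
  Set B (color 1): {3, 5}

The graph is bipartite with partition {1, 2, 4}, {3, 5}.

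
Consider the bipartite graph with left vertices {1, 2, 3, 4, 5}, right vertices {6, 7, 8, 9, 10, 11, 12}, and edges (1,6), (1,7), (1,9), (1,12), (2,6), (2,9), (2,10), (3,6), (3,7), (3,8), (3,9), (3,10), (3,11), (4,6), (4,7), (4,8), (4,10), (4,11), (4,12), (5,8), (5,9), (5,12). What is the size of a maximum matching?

Step 1: List the neighbors of each left vertex:
  1: 6, 7, 9, 12
  2: 6, 9, 10
  3: 6, 7, 8, 9, 10, 11
  4: 6, 7, 8, 10, 11, 12
  5: 8, 9, 12

Step 2: Greedily match left vertices, then look for augmenting paths:
  Match 1 -- 6
  Match 2 -- 9
  Match 3 -- 7
  Match 4 -- 8
  Match 5 -- 12
  No augmenting path remains.

Step 3: Verify this is maximum:
  Matching size 5 = min(|L|, |R|) = min(5, 7), which is an upper bound, so this matching is maximum.

Maximum matching: {(1,6), (2,9), (3,7), (4,8), (5,12)}
Size: 5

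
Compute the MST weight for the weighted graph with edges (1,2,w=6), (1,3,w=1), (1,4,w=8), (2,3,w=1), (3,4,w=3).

Apply Kruskal's algorithm (sort edges by weight, add if no cycle):

Sorted edges by weight:
  (1,3) w=1
  (2,3) w=1
  (3,4) w=3
  (1,2) w=6
  (1,4) w=8

Add edge (1,3) w=1 -- no cycle. Running total: 1
Add edge (2,3) w=1 -- no cycle. Running total: 2
Add edge (3,4) w=3 -- no cycle. Running total: 5

MST edges: (1,3,w=1), (2,3,w=1), (3,4,w=3)
Total MST weight: 1 + 1 + 3 = 5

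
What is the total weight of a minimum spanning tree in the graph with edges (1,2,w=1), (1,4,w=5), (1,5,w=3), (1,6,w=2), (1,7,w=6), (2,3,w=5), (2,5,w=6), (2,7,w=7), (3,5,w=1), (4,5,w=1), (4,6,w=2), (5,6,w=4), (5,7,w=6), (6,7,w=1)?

Apply Kruskal's algorithm (sort edges by weight, add if no cycle):

Sorted edges by weight:
  (1,2) w=1
  (3,5) w=1
  (4,5) w=1
  (6,7) w=1
  (1,6) w=2
  (4,6) w=2
  (1,5) w=3
  (5,6) w=4
  (1,4) w=5
  (2,3) w=5
  (1,7) w=6
  (2,5) w=6
  (5,7) w=6
  (2,7) w=7

Add edge (1,2) w=1 -- no cycle. Running total: 1
Add edge (3,5) w=1 -- no cycle. Running total: 2
Add edge (4,5) w=1 -- no cycle. Running total: 3
Add edge (6,7) w=1 -- no cycle. Running total: 4
Add edge (1,6) w=2 -- no cycle. Running total: 6
Add edge (4,6) w=2 -- no cycle. Running total: 8

MST edges: (1,2,w=1), (3,5,w=1), (4,5,w=1), (6,7,w=1), (1,6,w=2), (4,6,w=2)
Total MST weight: 1 + 1 + 1 + 1 + 2 + 2 = 8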